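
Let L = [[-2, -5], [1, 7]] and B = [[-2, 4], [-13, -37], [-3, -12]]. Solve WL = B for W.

W = [[2, 2], [6, -1], [1, -1]]

Right-multiplying both sides by L⁻¹ gives W = BL⁻¹.
det L = -9; the adjugate gives L⁻¹ = [[-7/9, -5/9], [1/9, 2/9]].
W = BL⁻¹ = [[-2, 4], [-13, -37], [-3, -12]] · [[-7/9, -5/9], [1/9, 2/9]] = [[2, 2], [6, -1], [1, -1]].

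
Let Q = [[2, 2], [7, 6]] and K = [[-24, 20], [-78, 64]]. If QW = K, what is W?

W = [[-6, 4], [-6, 6]]

Left-multiplying both sides by Q⁻¹ gives W = Q⁻¹K.
det Q = -2; the adjugate gives Q⁻¹ = [[-3, 1], [7/2, -1]].
W = Q⁻¹K = [[-3, 1], [7/2, -1]] · [[-24, 20], [-78, 64]] = [[-6, 4], [-6, 6]].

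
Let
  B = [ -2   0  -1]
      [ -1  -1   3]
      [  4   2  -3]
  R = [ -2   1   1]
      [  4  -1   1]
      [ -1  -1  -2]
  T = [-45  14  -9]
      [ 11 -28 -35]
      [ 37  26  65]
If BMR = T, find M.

M = [[1, 5, -1], [2, -2, -3], [0, 3, 5]]

Isolating M: multiply by B⁻¹ from the left and R⁻¹ from the right, so M = B⁻¹TR⁻¹.
det B = 4; the adjugate gives B⁻¹ = [[-3/4, -1/2, -1/4], [9/4, 5/2, 7/4], [1/2, 1, 1/2]].
det R = -4; the adjugate gives R⁻¹ = [[-3/4, -1/4, -1/2], [-7/4, -5/4, -3/2], [5/4, 3/4, 1/2]].
B⁻¹T = [[19, -3, 8], [-9, 7, 6], [7, -8, -7]].
M = (B⁻¹T)R⁻¹ = [[1, 5, -1], [2, -2, -3], [0, 3, 5]].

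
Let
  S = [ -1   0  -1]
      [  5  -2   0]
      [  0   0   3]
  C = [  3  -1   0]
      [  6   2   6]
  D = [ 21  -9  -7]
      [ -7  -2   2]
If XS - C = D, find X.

X = [[1, 5, -2], [1, 0, 3]]

XS = D + C = [[24, -10, -7], [-1, 0, 8]].
Since S sits to the right of X, X = (D + C)S⁻¹.
det S = 6, so S⁻¹ = [[-1, 0, -1/3], [-5/2, -1/2, -5/6], [0, 0, 1/3]].
X = (D + C)S⁻¹ = [[1, 5, -2], [1, 0, 3]].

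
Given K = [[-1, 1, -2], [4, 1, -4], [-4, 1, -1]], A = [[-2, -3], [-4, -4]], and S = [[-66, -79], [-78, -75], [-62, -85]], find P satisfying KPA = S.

P = K⁻¹SA⁻¹ (apply K⁻¹ on the left and A⁻¹ on the right).
det K = 1, so K⁻¹ = [[3, -1, -2], [20, -7, -12], [8, -3, -5]].
det A = -4; the adjugate gives A⁻¹ = [[1, -3/4], [-1, 1/2]].
K⁻¹S = [[4, 8], [-30, -35], [16, 18]].
P = (K⁻¹S)A⁻¹ = [[-4, 1], [5, 5], [-2, -3]].

P = [[-4, 1], [5, 5], [-2, -3]]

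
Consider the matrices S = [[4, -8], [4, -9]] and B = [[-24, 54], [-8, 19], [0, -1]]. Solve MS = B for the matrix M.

M = [[0, -6], [1, -3], [-1, 1]]

S is on the right of M, so right-multiply by S⁻¹: M = BS⁻¹.
S has determinant -4; S⁻¹ = [[9/4, -2], [1, -1]].
M = BS⁻¹ = [[-24, 54], [-8, 19], [0, -1]] · [[9/4, -2], [1, -1]] = [[0, -6], [1, -3], [-1, 1]].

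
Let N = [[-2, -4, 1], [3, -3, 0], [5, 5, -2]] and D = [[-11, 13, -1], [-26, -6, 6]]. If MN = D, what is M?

M = [[3, -5, 2], [2, -4, -2]]

N is on the right of M, so right-multiply by N⁻¹: M = DN⁻¹.
det N = -6; the adjugate gives N⁻¹ = [[-1, 1/2, -1/2], [-1, 1/6, -1/2], [-5, 5/3, -3]].
M = DN⁻¹ = [[-11, 13, -1], [-26, -6, 6]] · [[-1, 1/2, -1/2], [-1, 1/6, -1/2], [-5, 5/3, -3]] = [[3, -5, 2], [2, -4, -2]].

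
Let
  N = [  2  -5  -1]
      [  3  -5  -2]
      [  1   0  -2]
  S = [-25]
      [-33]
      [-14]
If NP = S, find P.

P = [[-2], [3], [6]]

Left-multiplying both sides by N⁻¹ gives P = N⁻¹S.
det N = -5; the adjugate gives N⁻¹ = [[-2, 2, -1], [-4/5, 3/5, -1/5], [-1, 1, -1]].
P = N⁻¹S = [[-2, 2, -1], [-4/5, 3/5, -1/5], [-1, 1, -1]] · [[-25], [-33], [-14]] = [[-2], [3], [6]].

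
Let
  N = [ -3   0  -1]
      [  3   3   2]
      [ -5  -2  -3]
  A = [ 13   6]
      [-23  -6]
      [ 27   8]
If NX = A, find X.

X = [[-5, -3], [-4, -1], [2, 3]]

Since N multiplies X on the left, X = N⁻¹A.
N has determinant 6; N⁻¹ = [[-5/6, 1/3, 1/2], [-1/6, 2/3, 1/2], [3/2, -1, -3/2]].
X = N⁻¹A = [[-5/6, 1/3, 1/2], [-1/6, 2/3, 1/2], [3/2, -1, -3/2]] · [[13, 6], [-23, -6], [27, 8]] = [[-5, -3], [-4, -1], [2, 3]].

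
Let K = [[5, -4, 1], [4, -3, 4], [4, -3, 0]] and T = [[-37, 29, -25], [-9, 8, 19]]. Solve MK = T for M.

M = [[-5, -5, 2], [-5, 6, -2]]

Right-multiplying both sides by K⁻¹ gives M = TK⁻¹.
K has determinant -4; K⁻¹ = [[-3, 3/4, 13/4], [-4, 1, 4], [0, 1/4, -1/4]].
M = TK⁻¹ = [[-37, 29, -25], [-9, 8, 19]] · [[-3, 3/4, 13/4], [-4, 1, 4], [0, 1/4, -1/4]] = [[-5, -5, 2], [-5, 6, -2]].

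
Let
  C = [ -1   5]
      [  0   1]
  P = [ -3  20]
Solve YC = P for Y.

Right-multiplying both sides by C⁻¹ gives Y = PC⁻¹.
C has determinant -1; C⁻¹ = [[-1, 5], [0, 1]].
Y = PC⁻¹ = [[-3, 20]] · [[-1, 5], [0, 1]] = [[3, 5]].

Y = [[3, 5]]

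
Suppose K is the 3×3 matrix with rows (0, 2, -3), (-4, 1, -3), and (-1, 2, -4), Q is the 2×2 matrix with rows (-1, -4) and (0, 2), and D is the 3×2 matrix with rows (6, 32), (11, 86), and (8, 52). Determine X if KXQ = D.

Isolating X: multiply by K⁻¹ from the left and Q⁻¹ from the right, so X = K⁻¹DQ⁻¹.
det K = -5, so K⁻¹ = [[-2/5, -2/5, 3/5], [13/5, 3/5, -12/5], [7/5, 2/5, -8/5]].
Q has determinant -2; Q⁻¹ = [[-1, -2], [0, 1/2]].
K⁻¹D = [[-2, -16], [3, 10], [0, -4]].
X = (K⁻¹D)Q⁻¹ = [[2, -4], [-3, -1], [0, -2]].

X = [[2, -4], [-3, -1], [0, -2]]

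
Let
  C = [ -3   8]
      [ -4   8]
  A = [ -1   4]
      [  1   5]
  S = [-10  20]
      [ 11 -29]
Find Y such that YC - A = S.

Y = [[1, 2], [0, -3]]

YC = S + A = [[-11, 24], [12, -24]].
Right-multiplying both sides by C⁻¹ gives Y = (S + A)C⁻¹.
det C = 8, so C⁻¹ = [[1, -1], [1/2, -3/8]].
Y = (S + A)C⁻¹ = [[1, 2], [0, -3]].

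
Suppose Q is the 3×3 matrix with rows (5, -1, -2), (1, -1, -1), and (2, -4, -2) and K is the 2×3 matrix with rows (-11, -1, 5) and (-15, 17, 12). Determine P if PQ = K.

Right-multiplying both sides by Q⁻¹ gives P = KQ⁻¹.
Q has determinant -6; Q⁻¹ = [[1/3, -1, 1/6], [0, 1, -1/2], [1/3, -3, 2/3]].
P = KQ⁻¹ = [[-11, -1, 5], [-15, 17, 12]] · [[1/3, -1, 1/6], [0, 1, -1/2], [1/3, -3, 2/3]] = [[-2, -5, 2], [-1, -4, -3]].

P = [[-2, -5, 2], [-1, -4, -3]]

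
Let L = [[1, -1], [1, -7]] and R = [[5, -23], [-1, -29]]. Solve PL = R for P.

Right-multiplying both sides by L⁻¹ gives P = RL⁻¹.
L has determinant -6; L⁻¹ = [[7/6, -1/6], [1/6, -1/6]].
P = RL⁻¹ = [[5, -23], [-1, -29]] · [[7/6, -1/6], [1/6, -1/6]] = [[2, 3], [-6, 5]].

P = [[2, 3], [-6, 5]]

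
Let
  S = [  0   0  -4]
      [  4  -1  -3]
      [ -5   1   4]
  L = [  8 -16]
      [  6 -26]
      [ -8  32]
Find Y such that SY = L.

S is on the left of Y, so left-multiply by S⁻¹: Y = S⁻¹L.
det S = 4; the adjugate gives S⁻¹ = [[-1/4, -1, -1], [-1/4, -5, -4], [-1/4, 0, 0]].
Y = S⁻¹L = [[-1/4, -1, -1], [-1/4, -5, -4], [-1/4, 0, 0]] · [[8, -16], [6, -26], [-8, 32]] = [[0, -2], [0, 6], [-2, 4]].

Y = [[0, -2], [0, 6], [-2, 4]]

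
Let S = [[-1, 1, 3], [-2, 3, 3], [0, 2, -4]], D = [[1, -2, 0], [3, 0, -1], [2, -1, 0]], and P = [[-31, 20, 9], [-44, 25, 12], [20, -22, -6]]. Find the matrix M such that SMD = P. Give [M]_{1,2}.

-3

Left-multiply by S⁻¹ and right-multiply by D⁻¹: M = S⁻¹PD⁻¹.
S has determinant -2; S⁻¹ = [[9, -5, 3], [4, -2, 3/2], [2, -1, 1/2]].
det D = 3, so D⁻¹ = [[-1/3, 0, 2/3], [-2/3, 0, 1/3], [-1, -1, 2]].
S⁻¹P = [[1, -11, 3], [-6, -3, 3], [-8, 4, 3]].
M = (S⁻¹P)D⁻¹ = [[4, -3, 3], [1, -3, 1], [-3, -3, 2]].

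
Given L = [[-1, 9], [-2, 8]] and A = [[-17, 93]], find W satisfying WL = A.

Right-multiplying both sides by L⁻¹ gives W = AL⁻¹.
L has determinant 10; L⁻¹ = [[4/5, -9/10], [1/5, -1/10]].
W = AL⁻¹ = [[-17, 93]] · [[4/5, -9/10], [1/5, -1/10]] = [[5, 6]].

W = [[5, 6]]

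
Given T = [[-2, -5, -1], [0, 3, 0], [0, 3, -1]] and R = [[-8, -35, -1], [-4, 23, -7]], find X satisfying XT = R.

X = [[4, -2, -3], [2, 6, 5]]

T is on the right of X, so right-multiply by T⁻¹: X = RT⁻¹.
det T = 6, so T⁻¹ = [[-1/2, -4/3, 1/2], [0, 1/3, 0], [0, 1, -1]].
X = RT⁻¹ = [[-8, -35, -1], [-4, 23, -7]] · [[-1/2, -4/3, 1/2], [0, 1/3, 0], [0, 1, -1]] = [[4, -2, -3], [2, 6, 5]].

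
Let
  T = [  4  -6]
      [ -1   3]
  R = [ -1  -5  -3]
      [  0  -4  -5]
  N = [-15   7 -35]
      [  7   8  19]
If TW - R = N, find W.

TW = N + R = [[-16, 2, -38], [7, 4, 14]].
Left-multiplying both sides by T⁻¹ gives W = T⁻¹(N + R).
det T = 6, so T⁻¹ = [[1/2, 1], [1/6, 2/3]].
W = T⁻¹(N + R) = [[-1, 5, -5], [2, 3, 3]].

W = [[-1, 5, -5], [2, 3, 3]]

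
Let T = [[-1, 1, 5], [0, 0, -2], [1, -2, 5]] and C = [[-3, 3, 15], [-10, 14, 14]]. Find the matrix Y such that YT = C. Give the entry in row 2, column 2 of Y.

T is on the right of Y, so right-multiply by T⁻¹: Y = CT⁻¹.
det T = 2, so T⁻¹ = [[-2, -15/2, -1], [-1, -5, -1], [0, -1/2, 0]].
Y = CT⁻¹ = [[-3, 3, 15], [-10, 14, 14]] · [[-2, -15/2, -1], [-1, -5, -1], [0, -1/2, 0]] = [[3, 0, 0], [6, -2, -4]].

-2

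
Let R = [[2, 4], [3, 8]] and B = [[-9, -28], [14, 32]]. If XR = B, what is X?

X = [[3, -5], [4, 2]]

R is on the right of X, so right-multiply by R⁻¹: X = BR⁻¹.
R has determinant 4; R⁻¹ = [[2, -1], [-3/4, 1/2]].
X = BR⁻¹ = [[-9, -28], [14, 32]] · [[2, -1], [-3/4, 1/2]] = [[3, -5], [4, 2]].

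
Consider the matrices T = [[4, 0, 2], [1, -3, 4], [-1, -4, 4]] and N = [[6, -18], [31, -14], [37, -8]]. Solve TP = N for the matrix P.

Left-multiplying both sides by T⁻¹ gives P = T⁻¹N.
det T = 2, so T⁻¹ = [[2, -4, 3], [-4, 9, -7], [-7/2, 8, -6]].
P = T⁻¹N = [[2, -4, 3], [-4, 9, -7], [-7/2, 8, -6]] · [[6, -18], [31, -14], [37, -8]] = [[-1, -4], [-4, 2], [5, -1]].

P = [[-1, -4], [-4, 2], [5, -1]]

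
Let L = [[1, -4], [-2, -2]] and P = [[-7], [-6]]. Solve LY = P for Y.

Left-multiplying both sides by L⁻¹ gives Y = L⁻¹P.
det L = -10, so L⁻¹ = [[1/5, -2/5], [-1/5, -1/10]].
Y = L⁻¹P = [[1/5, -2/5], [-1/5, -1/10]] · [[-7], [-6]] = [[1], [2]].

Y = [[1], [2]]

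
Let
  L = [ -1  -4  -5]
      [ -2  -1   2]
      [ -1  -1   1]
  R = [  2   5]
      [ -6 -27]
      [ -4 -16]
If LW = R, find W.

L is on the left of W, so left-multiply by L⁻¹: W = L⁻¹R.
det L = -6, so L⁻¹ = [[-1/6, -3/2, 13/6], [0, 1, -2], [-1/6, -1/2, 7/6]].
W = L⁻¹R = [[-1/6, -3/2, 13/6], [0, 1, -2], [-1/6, -1/2, 7/6]] · [[2, 5], [-6, -27], [-4, -16]] = [[0, 5], [2, 5], [-2, -6]].

W = [[0, 5], [2, 5], [-2, -6]]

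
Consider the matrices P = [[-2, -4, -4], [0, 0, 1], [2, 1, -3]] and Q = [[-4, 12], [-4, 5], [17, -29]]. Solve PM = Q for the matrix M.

M = [[0, -4], [5, -6], [-4, 5]]

Since P multiplies M on the left, M = P⁻¹Q.
det P = -6; the adjugate gives P⁻¹ = [[1/6, 8/3, 2/3], [-1/3, -7/3, -1/3], [0, 1, 0]].
M = P⁻¹Q = [[1/6, 8/3, 2/3], [-1/3, -7/3, -1/3], [0, 1, 0]] · [[-4, 12], [-4, 5], [17, -29]] = [[0, -4], [5, -6], [-4, 5]].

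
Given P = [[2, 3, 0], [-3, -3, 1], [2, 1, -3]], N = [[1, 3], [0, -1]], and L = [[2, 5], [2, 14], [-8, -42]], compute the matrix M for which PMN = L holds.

M = [[-2, 2], [2, -1], [2, -5]]

Left-multiply by P⁻¹ and right-multiply by N⁻¹: M = P⁻¹LN⁻¹.
det P = -5, so P⁻¹ = [[-8/5, -9/5, -3/5], [7/5, 6/5, 2/5], [-3/5, -4/5, -3/5]].
det N = -1; the adjugate gives N⁻¹ = [[1, 3], [0, -1]].
P⁻¹L = [[-2, -8], [2, 7], [2, 11]].
M = (P⁻¹L)N⁻¹ = [[-2, 2], [2, -1], [2, -5]].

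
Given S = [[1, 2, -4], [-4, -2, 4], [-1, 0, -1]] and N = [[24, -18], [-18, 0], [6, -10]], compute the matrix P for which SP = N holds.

P = [[-2, 6], [5, -4], [-4, 4]]

Since S multiplies P on the left, P = S⁻¹N.
S has determinant -6; S⁻¹ = [[-1/3, -1/3, 0], [4/3, 5/6, -2], [1/3, 1/3, -1]].
P = S⁻¹N = [[-1/3, -1/3, 0], [4/3, 5/6, -2], [1/3, 1/3, -1]] · [[24, -18], [-18, 0], [6, -10]] = [[-2, 6], [5, -4], [-4, 4]].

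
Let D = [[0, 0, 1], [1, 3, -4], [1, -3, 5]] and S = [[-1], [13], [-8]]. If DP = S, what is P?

P = [[3], [2], [-1]]

Since D multiplies P on the left, P = D⁻¹S.
det D = -6, so D⁻¹ = [[-1/2, 1/2, 1/2], [3/2, 1/6, -1/6], [1, 0, 0]].
P = D⁻¹S = [[-1/2, 1/2, 1/2], [3/2, 1/6, -1/6], [1, 0, 0]] · [[-1], [13], [-8]] = [[3], [2], [-1]].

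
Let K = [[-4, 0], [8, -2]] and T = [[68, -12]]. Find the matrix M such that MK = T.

K is on the right of M, so right-multiply by K⁻¹: M = TK⁻¹.
det K = 8; the adjugate gives K⁻¹ = [[-1/4, 0], [-1, -1/2]].
M = TK⁻¹ = [[68, -12]] · [[-1/4, 0], [-1, -1/2]] = [[-5, 6]].

M = [[-5, 6]]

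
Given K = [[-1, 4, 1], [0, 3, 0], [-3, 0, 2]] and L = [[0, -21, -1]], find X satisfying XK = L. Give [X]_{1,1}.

-3

Since K sits to the right of X, X = LK⁻¹.
det K = 3; the adjugate gives K⁻¹ = [[2, -8/3, -1], [0, 1/3, 0], [3, -4, -1]].
X = LK⁻¹ = [[0, -21, -1]] · [[2, -8/3, -1], [0, 1/3, 0], [3, -4, -1]] = [[-3, -3, 1]].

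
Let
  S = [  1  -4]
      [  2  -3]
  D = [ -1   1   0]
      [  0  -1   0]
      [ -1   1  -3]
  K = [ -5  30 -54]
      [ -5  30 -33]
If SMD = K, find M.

M = [[3, -5, -2], [4, 5, -5]]

M = S⁻¹KD⁻¹ (apply S⁻¹ on the left and D⁻¹ on the right).
S has determinant 5; S⁻¹ = [[-3/5, 4/5], [-2/5, 1/5]].
det D = -3, so D⁻¹ = [[-1, -1, 0], [0, -1, 0], [1/3, 0, -1/3]].
S⁻¹K = [[-1, 6, 6], [1, -6, 15]].
M = (S⁻¹K)D⁻¹ = [[3, -5, -2], [4, 5, -5]].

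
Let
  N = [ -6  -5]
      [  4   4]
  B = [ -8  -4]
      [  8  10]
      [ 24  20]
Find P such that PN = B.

N is on the right of P, so right-multiply by N⁻¹: P = BN⁻¹.
N has determinant -4; N⁻¹ = [[-1, -5/4], [1, 3/2]].
P = BN⁻¹ = [[-8, -4], [8, 10], [24, 20]] · [[-1, -5/4], [1, 3/2]] = [[4, 4], [2, 5], [-4, 0]].

P = [[4, 4], [2, 5], [-4, 0]]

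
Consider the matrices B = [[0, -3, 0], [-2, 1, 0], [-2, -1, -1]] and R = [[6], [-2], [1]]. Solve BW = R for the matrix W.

Left-multiplying both sides by B⁻¹ gives W = B⁻¹R.
det B = 6, so B⁻¹ = [[-1/6, -1/2, 0], [-1/3, 0, 0], [2/3, 1, -1]].
W = B⁻¹R = [[-1/6, -1/2, 0], [-1/3, 0, 0], [2/3, 1, -1]] · [[6], [-2], [1]] = [[0], [-2], [1]].

W = [[0], [-2], [1]]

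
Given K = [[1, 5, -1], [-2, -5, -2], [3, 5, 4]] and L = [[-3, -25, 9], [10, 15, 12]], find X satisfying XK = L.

X = [[-5, 2, 2], [2, 5, 6]]

Right-multiplying both sides by K⁻¹ gives X = LK⁻¹.
det K = -5, so K⁻¹ = [[2, 5, 3], [-2/5, -7/5, -4/5], [-1, -2, -1]].
X = LK⁻¹ = [[-3, -25, 9], [10, 15, 12]] · [[2, 5, 3], [-2/5, -7/5, -4/5], [-1, -2, -1]] = [[-5, 2, 2], [2, 5, 6]].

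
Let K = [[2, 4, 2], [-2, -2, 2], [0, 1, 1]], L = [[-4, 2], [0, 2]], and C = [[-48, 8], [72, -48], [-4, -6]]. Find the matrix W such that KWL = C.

W = K⁻¹CL⁻¹ (apply K⁻¹ on the left and L⁻¹ on the right).
det K = -4, so K⁻¹ = [[1, 1/2, -3], [-1/2, -1/2, 2], [1/2, 1/2, -1]].
L has determinant -8; L⁻¹ = [[-1/4, 1/4], [0, 1/2]].
K⁻¹C = [[0, 2], [-20, 8], [16, -14]].
W = (K⁻¹C)L⁻¹ = [[0, 1], [5, -1], [-4, -3]].

W = [[0, 1], [5, -1], [-4, -3]]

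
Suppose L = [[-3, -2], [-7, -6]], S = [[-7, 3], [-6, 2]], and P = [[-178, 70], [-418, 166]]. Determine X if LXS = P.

X = [[-4, -5], [-2, 2]]

Left-multiply by L⁻¹ and right-multiply by S⁻¹: X = L⁻¹PS⁻¹.
det L = 4, so L⁻¹ = [[-3/2, 1/2], [7/4, -3/4]].
det S = 4; the adjugate gives S⁻¹ = [[1/2, -3/4], [3/2, -7/4]].
L⁻¹P = [[58, -22], [2, -2]].
X = (L⁻¹P)S⁻¹ = [[-4, -5], [-2, 2]].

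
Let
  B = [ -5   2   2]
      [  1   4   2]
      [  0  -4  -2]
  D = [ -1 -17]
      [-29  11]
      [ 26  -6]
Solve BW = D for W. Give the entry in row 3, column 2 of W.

Since B multiplies W on the left, W = B⁻¹D.
det B = -4; the adjugate gives B⁻¹ = [[0, 1, 1], [-1/2, -5/2, -3], [1, 5, 11/2]].
W = B⁻¹D = [[0, 1, 1], [-1/2, -5/2, -3], [1, 5, 11/2]] · [[-1, -17], [-29, 11], [26, -6]] = [[-3, 5], [-5, -1], [-3, 5]].

5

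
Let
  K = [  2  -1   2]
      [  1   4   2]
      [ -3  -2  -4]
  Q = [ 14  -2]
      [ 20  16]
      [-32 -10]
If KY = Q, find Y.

Since K multiplies Y on the left, Y = K⁻¹Q.
det K = -2; the adjugate gives K⁻¹ = [[6, 4, 5], [1, 1, 1], [-5, -7/2, -9/2]].
Y = K⁻¹Q = [[6, 4, 5], [1, 1, 1], [-5, -7/2, -9/2]] · [[14, -2], [20, 16], [-32, -10]] = [[4, 2], [2, 4], [4, -1]].

Y = [[4, 2], [2, 4], [4, -1]]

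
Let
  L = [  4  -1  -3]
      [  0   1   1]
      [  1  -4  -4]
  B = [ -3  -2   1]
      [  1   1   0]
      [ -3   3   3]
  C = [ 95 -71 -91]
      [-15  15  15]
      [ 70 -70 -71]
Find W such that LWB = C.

W = L⁻¹CB⁻¹ (apply L⁻¹ on the left and B⁻¹ on the right).
L has determinant 2; L⁻¹ = [[0, 4, 1], [1/2, -13/2, -2], [-1/2, 15/2, 2]].
det B = 3; the adjugate gives B⁻¹ = [[1, 3, -1/3], [-1, -2, 1/3], [2, 5, -1/3]].
L⁻¹C = [[10, -10, -11], [5, 7, -1], [-20, 8, 16]].
W = (L⁻¹C)B⁻¹ = [[-2, -5, -3], [-4, -4, 1], [4, 4, 4]].

W = [[-2, -5, -3], [-4, -4, 1], [4, 4, 4]]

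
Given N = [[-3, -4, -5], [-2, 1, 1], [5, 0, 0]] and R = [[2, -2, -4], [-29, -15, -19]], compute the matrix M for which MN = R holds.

M = [[2, 6, 4], [4, 1, -3]]

Since N sits to the right of M, M = RN⁻¹.
N has determinant 5; N⁻¹ = [[0, 0, 1/5], [1, 5, 13/5], [-1, -4, -11/5]].
M = RN⁻¹ = [[2, -2, -4], [-29, -15, -19]] · [[0, 0, 1/5], [1, 5, 13/5], [-1, -4, -11/5]] = [[2, 6, 4], [4, 1, -3]].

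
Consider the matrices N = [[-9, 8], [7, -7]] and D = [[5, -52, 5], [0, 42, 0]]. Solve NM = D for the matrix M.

Since N multiplies M on the left, M = N⁻¹D.
det N = 7, so N⁻¹ = [[-1, -8/7], [-1, -9/7]].
M = N⁻¹D = [[-1, -8/7], [-1, -9/7]] · [[5, -52, 5], [0, 42, 0]] = [[-5, 4, -5], [-5, -2, -5]].

M = [[-5, 4, -5], [-5, -2, -5]]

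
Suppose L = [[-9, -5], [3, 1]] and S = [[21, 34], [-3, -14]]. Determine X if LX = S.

X = [[1, -6], [-6, 4]]

Left-multiplying both sides by L⁻¹ gives X = L⁻¹S.
det L = 6; the adjugate gives L⁻¹ = [[1/6, 5/6], [-1/2, -3/2]].
X = L⁻¹S = [[1/6, 5/6], [-1/2, -3/2]] · [[21, 34], [-3, -14]] = [[1, -6], [-6, 4]].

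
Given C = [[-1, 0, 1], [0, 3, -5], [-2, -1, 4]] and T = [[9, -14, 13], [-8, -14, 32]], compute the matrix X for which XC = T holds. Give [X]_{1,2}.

-6

Right-multiplying both sides by C⁻¹ gives X = TC⁻¹.
C has determinant -1; C⁻¹ = [[-7, 1, 3], [-10, 2, 5], [-6, 1, 3]].
X = TC⁻¹ = [[9, -14, 13], [-8, -14, 32]] · [[-7, 1, 3], [-10, 2, 5], [-6, 1, 3]] = [[-1, -6, -4], [4, -4, 2]].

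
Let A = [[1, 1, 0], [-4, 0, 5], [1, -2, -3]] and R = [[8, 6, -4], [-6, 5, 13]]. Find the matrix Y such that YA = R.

A is on the right of Y, so right-multiply by A⁻¹: Y = RA⁻¹.
A has determinant 3; A⁻¹ = [[10/3, 1, 5/3], [-7/3, -1, -5/3], [8/3, 1, 4/3]].
Y = RA⁻¹ = [[8, 6, -4], [-6, 5, 13]] · [[10/3, 1, 5/3], [-7/3, -1, -5/3], [8/3, 1, 4/3]] = [[2, -2, -2], [3, 2, -1]].

Y = [[2, -2, -2], [3, 2, -1]]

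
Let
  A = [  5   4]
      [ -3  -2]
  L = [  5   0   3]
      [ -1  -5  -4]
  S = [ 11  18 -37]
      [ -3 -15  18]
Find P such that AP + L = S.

AP = S − L = [[6, 18, -40], [-2, -10, 22]].
Left-multiplying both sides by A⁻¹ gives P = A⁻¹(S − L).
det A = 2, so A⁻¹ = [[-1, -2], [3/2, 5/2]].
P = A⁻¹(S − L) = [[-2, 2, -4], [4, 2, -5]].

P = [[-2, 2, -4], [4, 2, -5]]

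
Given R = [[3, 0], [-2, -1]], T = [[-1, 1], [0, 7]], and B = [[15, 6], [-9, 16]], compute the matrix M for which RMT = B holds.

Left-multiply by R⁻¹ and right-multiply by T⁻¹: M = R⁻¹BT⁻¹.
det R = -3, so R⁻¹ = [[1/3, 0], [-2/3, -1]].
T has determinant -7; T⁻¹ = [[-1, 1/7], [0, 1/7]].
R⁻¹B = [[5, 2], [-1, -20]].
M = (R⁻¹B)T⁻¹ = [[-5, 1], [1, -3]].

M = [[-5, 1], [1, -3]]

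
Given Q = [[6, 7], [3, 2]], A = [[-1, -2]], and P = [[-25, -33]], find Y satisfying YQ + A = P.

YQ = P − A = [[-24, -31]].
Right-multiplying both sides by Q⁻¹ gives Y = (P − A)Q⁻¹.
Q has determinant -9; Q⁻¹ = [[-2/9, 7/9], [1/3, -2/3]].
Y = (P − A)Q⁻¹ = [[-5, 2]].

Y = [[-5, 2]]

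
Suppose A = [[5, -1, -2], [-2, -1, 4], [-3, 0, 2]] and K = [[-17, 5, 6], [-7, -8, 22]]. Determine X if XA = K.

X = [[-6, 1, -5], [3, 5, 4]]

A is on the right of X, so right-multiply by A⁻¹: X = KA⁻¹.
det A = 4, so A⁻¹ = [[-1/2, 1/2, -3/2], [-2, 1, -4], [-3/4, 3/4, -7/4]].
X = KA⁻¹ = [[-17, 5, 6], [-7, -8, 22]] · [[-1/2, 1/2, -3/2], [-2, 1, -4], [-3/4, 3/4, -7/4]] = [[-6, 1, -5], [3, 5, 4]].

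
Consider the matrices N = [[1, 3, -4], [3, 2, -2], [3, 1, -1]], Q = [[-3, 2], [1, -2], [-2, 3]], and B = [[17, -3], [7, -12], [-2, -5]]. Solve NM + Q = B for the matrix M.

NM = B − Q = [[20, -5], [6, -10], [0, -8]].
Since N multiplies M on the left, M = N⁻¹(B − Q).
det N = 3; the adjugate gives N⁻¹ = [[0, -1/3, 2/3], [-1, 11/3, -10/3], [-1, 8/3, -7/3]].
M = N⁻¹(B − Q) = [[-2, -2], [2, -5], [-4, -3]].

M = [[-2, -2], [2, -5], [-4, -3]]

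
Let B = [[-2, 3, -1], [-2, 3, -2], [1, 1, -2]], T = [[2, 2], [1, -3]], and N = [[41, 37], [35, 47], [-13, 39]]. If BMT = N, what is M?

M = B⁻¹NT⁻¹ (apply B⁻¹ on the left and T⁻¹ on the right).
det B = -5; the adjugate gives B⁻¹ = [[4/5, -1, 3/5], [6/5, -1, 2/5], [1, -1, 0]].
T has determinant -8; T⁻¹ = [[3/8, 1/4], [1/8, -1/4]].
B⁻¹N = [[-10, 6], [9, 13], [6, -10]].
M = (B⁻¹N)T⁻¹ = [[-3, -4], [5, -1], [1, 4]].

M = [[-3, -4], [5, -1], [1, 4]]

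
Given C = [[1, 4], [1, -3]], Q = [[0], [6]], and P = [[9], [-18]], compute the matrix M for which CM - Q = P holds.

CM = P + Q = [[9], [-12]].
Since C multiplies M on the left, M = C⁻¹(P + Q).
C has determinant -7; C⁻¹ = [[3/7, 4/7], [1/7, -1/7]].
M = C⁻¹(P + Q) = [[-3], [3]].

M = [[-3], [3]]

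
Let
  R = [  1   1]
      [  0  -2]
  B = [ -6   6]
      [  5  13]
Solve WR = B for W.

Since R sits to the right of W, W = BR⁻¹.
det R = -2; the adjugate gives R⁻¹ = [[1, 1/2], [0, -1/2]].
W = BR⁻¹ = [[-6, 6], [5, 13]] · [[1, 1/2], [0, -1/2]] = [[-6, -6], [5, -4]].

W = [[-6, -6], [5, -4]]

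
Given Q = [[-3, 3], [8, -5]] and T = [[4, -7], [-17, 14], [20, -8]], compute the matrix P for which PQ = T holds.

P = [[-4, -1], [3, -1], [4, 4]]

Right-multiplying both sides by Q⁻¹ gives P = TQ⁻¹.
det Q = -9, so Q⁻¹ = [[5/9, 1/3], [8/9, 1/3]].
P = TQ⁻¹ = [[4, -7], [-17, 14], [20, -8]] · [[5/9, 1/3], [8/9, 1/3]] = [[-4, -1], [3, -1], [4, 4]].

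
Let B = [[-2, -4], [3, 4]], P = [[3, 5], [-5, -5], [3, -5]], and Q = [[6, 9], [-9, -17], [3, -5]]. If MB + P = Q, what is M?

M = [[0, 1], [5, 2], [0, 0]]

MB = Q − P = [[3, 4], [-4, -12], [0, 0]].
B is on the right of M, so right-multiply by B⁻¹: M = (Q − P)B⁻¹.
det B = 4, so B⁻¹ = [[1, 1], [-3/4, -1/2]].
M = (Q − P)B⁻¹ = [[0, 1], [5, 2], [0, 0]].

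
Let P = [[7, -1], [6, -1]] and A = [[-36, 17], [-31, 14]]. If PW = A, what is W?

W = [[-5, 3], [1, 4]]

P is on the left of W, so left-multiply by P⁻¹: W = P⁻¹A.
det P = -1; the adjugate gives P⁻¹ = [[1, -1], [6, -7]].
W = P⁻¹A = [[1, -1], [6, -7]] · [[-36, 17], [-31, 14]] = [[-5, 3], [1, 4]].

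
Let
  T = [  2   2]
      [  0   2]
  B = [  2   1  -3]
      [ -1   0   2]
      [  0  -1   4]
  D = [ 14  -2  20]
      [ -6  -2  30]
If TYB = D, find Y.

Y = [[3, -4, 3], [1, 5, 2]]

Isolating Y: multiply by T⁻¹ from the left and B⁻¹ from the right, so Y = T⁻¹DB⁻¹.
T has determinant 4; T⁻¹ = [[1/2, -1/2], [0, 1/2]].
det B = 5, so B⁻¹ = [[2/5, -1/5, 2/5], [4/5, 8/5, -1/5], [1/5, 2/5, 1/5]].
T⁻¹D = [[10, 0, -5], [-3, -1, 15]].
Y = (T⁻¹D)B⁻¹ = [[3, -4, 3], [1, 5, 2]].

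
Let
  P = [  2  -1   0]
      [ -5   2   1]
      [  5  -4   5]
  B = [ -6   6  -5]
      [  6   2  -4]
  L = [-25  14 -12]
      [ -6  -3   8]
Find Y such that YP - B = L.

Y = [[2, 3, -4], [-5, -1, 1]]

YP = L + B = [[-31, 20, -17], [0, -1, 4]].
Right-multiplying both sides by P⁻¹ gives Y = (L + B)P⁻¹.
det P = -2; the adjugate gives P⁻¹ = [[-7, -5/2, 1/2], [-15, -5, 1], [-5, -3/2, 1/2]].
Y = (L + B)P⁻¹ = [[2, 3, -4], [-5, -1, 1]].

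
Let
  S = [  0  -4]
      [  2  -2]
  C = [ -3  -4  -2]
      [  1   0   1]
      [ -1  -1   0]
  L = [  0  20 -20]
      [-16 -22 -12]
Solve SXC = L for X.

X = [[3, 5, 4], [0, 5, 5]]

X = S⁻¹LC⁻¹ (apply S⁻¹ on the left and C⁻¹ on the right).
S has determinant 8; S⁻¹ = [[-1/4, 1/2], [-1/4, 0]].
det C = 3, so C⁻¹ = [[1/3, 2/3, -4/3], [-1/3, -2/3, 1/3], [-1/3, 1/3, 4/3]].
S⁻¹L = [[-8, -16, -1], [0, -5, 5]].
X = (S⁻¹L)C⁻¹ = [[3, 5, 4], [0, 5, 5]].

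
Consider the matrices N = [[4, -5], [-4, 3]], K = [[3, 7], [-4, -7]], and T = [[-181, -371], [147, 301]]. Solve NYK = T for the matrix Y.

Y = N⁻¹TK⁻¹ (apply N⁻¹ on the left and K⁻¹ on the right).
det N = -8; the adjugate gives N⁻¹ = [[-3/8, -5/8], [-1/2, -1/2]].
det K = 7, so K⁻¹ = [[-1, -1], [4/7, 3/7]].
N⁻¹T = [[-24, -49], [17, 35]].
Y = (N⁻¹T)K⁻¹ = [[-4, 3], [3, -2]].

Y = [[-4, 3], [3, -2]]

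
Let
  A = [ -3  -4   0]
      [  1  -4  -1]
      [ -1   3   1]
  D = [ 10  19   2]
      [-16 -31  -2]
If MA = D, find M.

M = [[-4, 3, 5], [6, 1, -1]]

Since A sits to the right of M, M = DA⁻¹.
A has determinant 3; A⁻¹ = [[-1/3, 4/3, 4/3], [0, -1, -1], [-1/3, 13/3, 16/3]].
M = DA⁻¹ = [[10, 19, 2], [-16, -31, -2]] · [[-1/3, 4/3, 4/3], [0, -1, -1], [-1/3, 13/3, 16/3]] = [[-4, 3, 5], [6, 1, -1]].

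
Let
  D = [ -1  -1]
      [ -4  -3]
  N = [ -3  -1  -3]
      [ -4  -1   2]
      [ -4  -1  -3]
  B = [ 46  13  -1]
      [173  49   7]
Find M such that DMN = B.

Left-multiply by D⁻¹ and right-multiply by N⁻¹: M = D⁻¹BN⁻¹.
D has determinant -1; D⁻¹ = [[3, -1], [-4, 1]].
det N = 5, so N⁻¹ = [[1, 0, -1], [-4, -3/5, 18/5], [0, 1/5, -1/5]].
D⁻¹B = [[-35, -10, -10], [-11, -3, 11]].
M = (D⁻¹B)N⁻¹ = [[5, 4, 1], [1, 4, -2]].

M = [[5, 4, 1], [1, 4, -2]]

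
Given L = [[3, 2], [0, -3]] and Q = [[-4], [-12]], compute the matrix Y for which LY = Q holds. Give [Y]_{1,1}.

Since L multiplies Y on the left, Y = L⁻¹Q.
det L = -9, so L⁻¹ = [[1/3, 2/9], [0, -1/3]].
Y = L⁻¹Q = [[1/3, 2/9], [0, -1/3]] · [[-4], [-12]] = [[-4], [4]].

-4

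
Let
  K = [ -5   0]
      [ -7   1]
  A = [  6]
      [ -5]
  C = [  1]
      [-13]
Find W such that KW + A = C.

KW = C − A = [[-5], [-8]].
Since K multiplies W on the left, W = K⁻¹(C − A).
det K = -5; the adjugate gives K⁻¹ = [[-1/5, 0], [-7/5, 1]].
W = K⁻¹(C − A) = [[1], [-1]].

W = [[1], [-1]]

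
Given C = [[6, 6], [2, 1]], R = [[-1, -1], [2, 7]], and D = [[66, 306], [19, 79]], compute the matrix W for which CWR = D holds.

W = [[0, 4], [5, 4]]

W = C⁻¹DR⁻¹ (apply C⁻¹ on the left and R⁻¹ on the right).
det C = -6; the adjugate gives C⁻¹ = [[-1/6, 1], [1/3, -1]].
det R = -5; the adjugate gives R⁻¹ = [[-7/5, -1/5], [2/5, 1/5]].
C⁻¹D = [[8, 28], [3, 23]].
W = (C⁻¹D)R⁻¹ = [[0, 4], [5, 4]].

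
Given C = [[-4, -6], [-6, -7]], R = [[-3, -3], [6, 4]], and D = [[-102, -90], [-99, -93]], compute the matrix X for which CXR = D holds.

X = [[-1, -3], [-3, 3]]

Left-multiply by C⁻¹ and right-multiply by R⁻¹: X = C⁻¹DR⁻¹.
det C = -8, so C⁻¹ = [[7/8, -3/4], [-3/4, 1/2]].
det R = 6; the adjugate gives R⁻¹ = [[2/3, 1/2], [-1, -1/2]].
C⁻¹D = [[-15, -9], [27, 21]].
X = (C⁻¹D)R⁻¹ = [[-1, -3], [-3, 3]].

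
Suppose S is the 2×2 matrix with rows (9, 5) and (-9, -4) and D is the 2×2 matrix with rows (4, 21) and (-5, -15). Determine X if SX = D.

X = [[1, -1], [-1, 6]]

S is on the left of X, so left-multiply by S⁻¹: X = S⁻¹D.
S has determinant 9; S⁻¹ = [[-4/9, -5/9], [1, 1]].
X = S⁻¹D = [[-4/9, -5/9], [1, 1]] · [[4, 21], [-5, -15]] = [[1, -1], [-1, 6]].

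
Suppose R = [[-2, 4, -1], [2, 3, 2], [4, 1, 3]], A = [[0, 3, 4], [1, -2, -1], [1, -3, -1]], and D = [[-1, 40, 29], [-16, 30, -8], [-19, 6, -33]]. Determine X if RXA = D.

X = [[-4, -5, 3], [0, 2, -4], [1, 2, -5]]

X = R⁻¹DA⁻¹ (apply R⁻¹ on the left and A⁻¹ on the right).
R has determinant 4; R⁻¹ = [[7/4, -13/4, 11/4], [1/2, -1/2, 1/2], [-5/2, 9/2, -7/2]].
det A = -4; the adjugate gives A⁻¹ = [[1/4, 9/4, -5/4], [0, 1, -1], [1/4, -3/4, 3/4]].
R⁻¹D = [[-2, -11, -14], [-2, 8, 2], [-3, 14, 7]].
X = (R⁻¹D)A⁻¹ = [[-4, -5, 3], [0, 2, -4], [1, 2, -5]].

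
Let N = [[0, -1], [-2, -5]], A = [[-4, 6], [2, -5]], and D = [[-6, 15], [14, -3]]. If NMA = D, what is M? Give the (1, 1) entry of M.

4

M = N⁻¹DA⁻¹ (apply N⁻¹ on the left and A⁻¹ on the right).
det N = -2, so N⁻¹ = [[5/2, -1/2], [-1, 0]].
A has determinant 8; A⁻¹ = [[-5/8, -3/4], [-1/4, -1/2]].
N⁻¹D = [[-22, 39], [6, -15]].
M = (N⁻¹D)A⁻¹ = [[4, -3], [0, 3]].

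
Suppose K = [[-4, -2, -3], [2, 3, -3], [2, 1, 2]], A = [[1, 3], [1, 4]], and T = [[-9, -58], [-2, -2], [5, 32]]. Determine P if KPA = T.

P = K⁻¹TA⁻¹ (apply K⁻¹ on the left and A⁻¹ on the right).
det K = -4; the adjugate gives K⁻¹ = [[-9/4, -1/4, -15/4], [5/2, 1/2, 9/2], [1, 0, 2]].
det A = 1; the adjugate gives A⁻¹ = [[4, -3], [-1, 1]].
K⁻¹T = [[2, 11], [-1, -2], [1, 6]].
P = (K⁻¹T)A⁻¹ = [[-3, 5], [-2, 1], [-2, 3]].

P = [[-3, 5], [-2, 1], [-2, 3]]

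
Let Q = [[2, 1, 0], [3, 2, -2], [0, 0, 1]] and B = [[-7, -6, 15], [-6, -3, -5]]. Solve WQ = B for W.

Since Q sits to the right of W, W = BQ⁻¹.
Q has determinant 1; Q⁻¹ = [[2, -1, -2], [-3, 2, 4], [0, 0, 1]].
W = BQ⁻¹ = [[-7, -6, 15], [-6, -3, -5]] · [[2, -1, -2], [-3, 2, 4], [0, 0, 1]] = [[4, -5, 5], [-3, 0, -5]].

W = [[4, -5, 5], [-3, 0, -5]]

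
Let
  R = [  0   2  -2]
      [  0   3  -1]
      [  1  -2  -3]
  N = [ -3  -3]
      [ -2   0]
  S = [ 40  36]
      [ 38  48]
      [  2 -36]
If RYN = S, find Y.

Y = [[5, -1], [-5, 3], [1, 4]]

Isolating Y: multiply by R⁻¹ from the left and N⁻¹ from the right, so Y = R⁻¹SN⁻¹.
det R = 4, so R⁻¹ = [[-11/4, 5/2, 1], [-1/4, 1/2, 0], [-3/4, 1/2, 0]].
det N = -6, so N⁻¹ = [[0, -1/2], [-1/3, 1/2]].
R⁻¹S = [[-13, -15], [9, 15], [-11, -3]].
Y = (R⁻¹S)N⁻¹ = [[5, -1], [-5, 3], [1, 4]].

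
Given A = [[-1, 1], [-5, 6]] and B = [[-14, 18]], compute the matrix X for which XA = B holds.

X = [[-6, 4]]

Right-multiplying both sides by A⁻¹ gives X = BA⁻¹.
det A = -1; the adjugate gives A⁻¹ = [[-6, 1], [-5, 1]].
X = BA⁻¹ = [[-14, 18]] · [[-6, 1], [-5, 1]] = [[-6, 4]].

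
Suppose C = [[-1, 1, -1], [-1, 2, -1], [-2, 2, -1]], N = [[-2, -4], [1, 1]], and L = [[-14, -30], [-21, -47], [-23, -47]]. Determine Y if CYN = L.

Y = C⁻¹LN⁻¹ (apply C⁻¹ on the left and N⁻¹ on the right).
C has determinant -1; C⁻¹ = [[0, 1, -1], [-1, 1, 0], [-2, 0, 1]].
det N = 2, so N⁻¹ = [[1/2, 2], [-1/2, -1]].
C⁻¹L = [[2, 0], [-7, -17], [5, 13]].
Y = (C⁻¹L)N⁻¹ = [[1, 4], [5, 3], [-4, -3]].

Y = [[1, 4], [5, 3], [-4, -3]]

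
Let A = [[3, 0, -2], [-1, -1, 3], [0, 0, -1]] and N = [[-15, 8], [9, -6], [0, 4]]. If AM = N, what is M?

A is on the left of M, so left-multiply by A⁻¹: M = A⁻¹N.
det A = 3; the adjugate gives A⁻¹ = [[1/3, 0, -2/3], [-1/3, -1, -7/3], [0, 0, -1]].
M = A⁻¹N = [[1/3, 0, -2/3], [-1/3, -1, -7/3], [0, 0, -1]] · [[-15, 8], [9, -6], [0, 4]] = [[-5, 0], [-4, -6], [0, -4]].

M = [[-5, 0], [-4, -6], [0, -4]]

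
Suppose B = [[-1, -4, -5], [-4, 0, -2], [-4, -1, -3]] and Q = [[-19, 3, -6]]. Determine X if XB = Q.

Right-multiplying both sides by B⁻¹ gives X = QB⁻¹.
B has determinant -2; B⁻¹ = [[1, 7/2, -4], [2, 17/2, -9], [-2, -15/2, 8]].
X = QB⁻¹ = [[-19, 3, -6]] · [[1, 7/2, -4], [2, 17/2, -9], [-2, -15/2, 8]] = [[-1, 4, 1]].

X = [[-1, 4, 1]]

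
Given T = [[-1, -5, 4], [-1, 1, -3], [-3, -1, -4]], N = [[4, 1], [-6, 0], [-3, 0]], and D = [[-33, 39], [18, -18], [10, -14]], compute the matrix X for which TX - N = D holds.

TX = D + N = [[-29, 40], [12, -18], [7, -14]].
Since T multiplies X on the left, X = T⁻¹(D + N).
T has determinant -2; T⁻¹ = [[7/2, 12, -11/2], [-5/2, -8, 7/2], [-2, -7, 3]].
X = T⁻¹(D + N) = [[4, 1], [1, -5], [-5, 4]].

X = [[4, 1], [1, -5], [-5, 4]]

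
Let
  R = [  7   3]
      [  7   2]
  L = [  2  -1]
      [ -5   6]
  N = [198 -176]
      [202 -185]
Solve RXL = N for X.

Isolating X: multiply by R⁻¹ from the left and L⁻¹ from the right, so X = R⁻¹NL⁻¹.
det R = -7, so R⁻¹ = [[-2/7, 3/7], [1, -1]].
det L = 7, so L⁻¹ = [[6/7, 1/7], [5/7, 2/7]].
R⁻¹N = [[30, -29], [-4, 9]].
X = (R⁻¹N)L⁻¹ = [[5, -4], [3, 2]].

X = [[5, -4], [3, 2]]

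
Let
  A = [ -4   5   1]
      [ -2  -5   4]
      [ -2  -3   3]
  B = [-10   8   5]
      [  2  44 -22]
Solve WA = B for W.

Right-multiplying both sides by A⁻¹ gives W = BA⁻¹.
det A = -2; the adjugate gives A⁻¹ = [[3/2, 9, -25/2], [1, 5, -7], [2, 11, -15]].
W = BA⁻¹ = [[-10, 8, 5], [2, 44, -22]] · [[3/2, 9, -25/2], [1, 5, -7], [2, 11, -15]] = [[3, 5, -6], [3, -4, -3]].

W = [[3, 5, -6], [3, -4, -3]]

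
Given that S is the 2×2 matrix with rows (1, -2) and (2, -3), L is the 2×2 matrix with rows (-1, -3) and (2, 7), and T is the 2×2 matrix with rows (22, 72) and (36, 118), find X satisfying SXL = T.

X = [[-2, 2], [4, -2]]

Isolating X: multiply by S⁻¹ from the left and L⁻¹ from the right, so X = S⁻¹TL⁻¹.
det S = 1; the adjugate gives S⁻¹ = [[-3, 2], [-2, 1]].
det L = -1, so L⁻¹ = [[-7, -3], [2, 1]].
S⁻¹T = [[6, 20], [-8, -26]].
X = (S⁻¹T)L⁻¹ = [[-2, 2], [4, -2]].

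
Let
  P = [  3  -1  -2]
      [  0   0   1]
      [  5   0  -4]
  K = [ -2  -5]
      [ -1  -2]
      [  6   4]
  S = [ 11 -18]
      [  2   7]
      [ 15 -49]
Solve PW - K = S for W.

PW = S + K = [[9, -23], [1, 5], [21, -45]].
Since P multiplies W on the left, W = P⁻¹(S + K).
det P = -5; the adjugate gives P⁻¹ = [[0, 4/5, 1/5], [-1, 2/5, 3/5], [0, 1, 0]].
W = P⁻¹(S + K) = [[5, -5], [4, -2], [1, 5]].

W = [[5, -5], [4, -2], [1, 5]]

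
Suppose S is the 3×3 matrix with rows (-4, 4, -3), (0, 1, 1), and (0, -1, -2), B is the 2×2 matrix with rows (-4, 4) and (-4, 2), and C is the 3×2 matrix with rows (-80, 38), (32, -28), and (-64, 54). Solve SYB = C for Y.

Y = [[3, -2], [-1, 1], [-5, -3]]

Y = S⁻¹CB⁻¹ (apply S⁻¹ on the left and B⁻¹ on the right).
det S = 4; the adjugate gives S⁻¹ = [[-1/4, 11/4, 7/4], [0, 2, 1], [0, -1, -1]].
B has determinant 8; B⁻¹ = [[1/4, -1/2], [1/2, -1/2]].
S⁻¹C = [[-4, 8], [0, -2], [32, -26]].
Y = (S⁻¹C)B⁻¹ = [[3, -2], [-1, 1], [-5, -3]].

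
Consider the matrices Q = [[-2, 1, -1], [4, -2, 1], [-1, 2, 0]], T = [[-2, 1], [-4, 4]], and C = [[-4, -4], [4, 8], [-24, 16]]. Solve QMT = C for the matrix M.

M = [[0, 2], [4, 2], [-4, 1]]

Left-multiply by Q⁻¹ and right-multiply by T⁻¹: M = Q⁻¹CT⁻¹.
det Q = -3; the adjugate gives Q⁻¹ = [[2/3, 2/3, 1/3], [1/3, 1/3, 2/3], [-2, -1, 0]].
T has determinant -4; T⁻¹ = [[-1, 1/4], [-1, 1/2]].
Q⁻¹C = [[-8, 8], [-16, 12], [4, 0]].
M = (Q⁻¹C)T⁻¹ = [[0, 2], [4, 2], [-4, 1]].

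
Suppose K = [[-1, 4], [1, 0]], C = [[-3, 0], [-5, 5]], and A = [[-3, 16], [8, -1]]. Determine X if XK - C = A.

X = [[4, -2], [1, 4]]

XK = A + C = [[-6, 16], [3, 4]].
K is on the right of X, so right-multiply by K⁻¹: X = (A + C)K⁻¹.
det K = -4, so K⁻¹ = [[0, 1], [1/4, 1/4]].
X = (A + C)K⁻¹ = [[4, -2], [1, 4]].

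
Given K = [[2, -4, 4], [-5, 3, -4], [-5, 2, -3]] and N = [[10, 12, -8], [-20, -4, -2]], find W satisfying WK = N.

Right-multiplying both sides by K⁻¹ gives W = NK⁻¹.
K has determinant -2; K⁻¹ = [[1/2, 2, -2], [-5/2, -7, 6], [-5/2, -8, 7]].
W = NK⁻¹ = [[10, 12, -8], [-20, -4, -2]] · [[1/2, 2, -2], [-5/2, -7, 6], [-5/2, -8, 7]] = [[-5, 0, -4], [5, 4, 2]].

W = [[-5, 0, -4], [5, 4, 2]]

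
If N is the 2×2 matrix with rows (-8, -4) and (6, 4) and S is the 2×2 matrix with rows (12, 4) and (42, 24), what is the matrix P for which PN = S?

Right-multiplying both sides by N⁻¹ gives P = SN⁻¹.
det N = -8, so N⁻¹ = [[-1/2, -1/2], [3/4, 1]].
P = SN⁻¹ = [[12, 4], [42, 24]] · [[-1/2, -1/2], [3/4, 1]] = [[-3, -2], [-3, 3]].

P = [[-3, -2], [-3, 3]]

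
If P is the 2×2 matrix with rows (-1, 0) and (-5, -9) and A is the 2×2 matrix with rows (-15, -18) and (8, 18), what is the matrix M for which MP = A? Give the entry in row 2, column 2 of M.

Since P sits to the right of M, M = AP⁻¹.
det P = 9; the adjugate gives P⁻¹ = [[-1, 0], [5/9, -1/9]].
M = AP⁻¹ = [[-15, -18], [8, 18]] · [[-1, 0], [5/9, -1/9]] = [[5, 2], [2, -2]].

-2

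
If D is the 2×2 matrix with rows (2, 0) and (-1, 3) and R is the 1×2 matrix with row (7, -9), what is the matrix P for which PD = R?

P = [[2, -3]]

Right-multiplying both sides by D⁻¹ gives P = RD⁻¹.
det D = 6, so D⁻¹ = [[1/2, 0], [1/6, 1/3]].
P = RD⁻¹ = [[7, -9]] · [[1/2, 0], [1/6, 1/3]] = [[2, -3]].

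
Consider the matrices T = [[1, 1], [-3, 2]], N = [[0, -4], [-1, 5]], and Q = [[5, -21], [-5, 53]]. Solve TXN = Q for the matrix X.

X = [[1, -3], [-2, -2]]

Isolating X: multiply by T⁻¹ from the left and N⁻¹ from the right, so X = T⁻¹QN⁻¹.
T has determinant 5; T⁻¹ = [[2/5, -1/5], [3/5, 1/5]].
det N = -4; the adjugate gives N⁻¹ = [[-5/4, -1], [-1/4, 0]].
T⁻¹Q = [[3, -19], [2, -2]].
X = (T⁻¹Q)N⁻¹ = [[1, -3], [-2, -2]].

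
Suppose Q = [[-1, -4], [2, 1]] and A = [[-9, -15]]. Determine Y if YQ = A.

Right-multiplying both sides by Q⁻¹ gives Y = AQ⁻¹.
det Q = 7, so Q⁻¹ = [[1/7, 4/7], [-2/7, -1/7]].
Y = AQ⁻¹ = [[-9, -15]] · [[1/7, 4/7], [-2/7, -1/7]] = [[3, -3]].

Y = [[3, -3]]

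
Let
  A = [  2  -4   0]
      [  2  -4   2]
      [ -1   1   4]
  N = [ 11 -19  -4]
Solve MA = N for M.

M = [[0, 4, -3]]

Right-multiplying both sides by A⁻¹ gives M = NA⁻¹.
det A = 4, so A⁻¹ = [[-9/2, 4, -2], [-5/2, 2, -1], [-1/2, 1/2, 0]].
M = NA⁻¹ = [[11, -19, -4]] · [[-9/2, 4, -2], [-5/2, 2, -1], [-1/2, 1/2, 0]] = [[0, 4, -3]].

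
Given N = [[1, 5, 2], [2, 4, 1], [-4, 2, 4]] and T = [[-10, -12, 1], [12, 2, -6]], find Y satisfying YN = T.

Y = [[-4, 1, 2], [-4, 6, -1]]

N is on the right of Y, so right-multiply by N⁻¹: Y = TN⁻¹.
det N = -6; the adjugate gives N⁻¹ = [[-7/3, 8/3, 1/2], [2, -2, -1/2], [-10/3, 11/3, 1]].
Y = TN⁻¹ = [[-10, -12, 1], [12, 2, -6]] · [[-7/3, 8/3, 1/2], [2, -2, -1/2], [-10/3, 11/3, 1]] = [[-4, 1, 2], [-4, 6, -1]].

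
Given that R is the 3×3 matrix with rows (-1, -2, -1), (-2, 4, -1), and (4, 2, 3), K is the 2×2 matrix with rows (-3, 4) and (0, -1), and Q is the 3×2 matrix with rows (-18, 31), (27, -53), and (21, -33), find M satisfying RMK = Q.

M = [[3, 0], [-2, 4], [-5, -1]]

Isolating M: multiply by R⁻¹ from the left and K⁻¹ from the right, so M = R⁻¹QK⁻¹.
R has determinant 2; R⁻¹ = [[7, 2, 3], [1, 1/2, 1/2], [-10, -3, -4]].
K has determinant 3; K⁻¹ = [[-1/3, -4/3], [0, -1]].
R⁻¹Q = [[-9, 12], [6, -12], [15, -19]].
M = (R⁻¹Q)K⁻¹ = [[3, 0], [-2, 4], [-5, -1]].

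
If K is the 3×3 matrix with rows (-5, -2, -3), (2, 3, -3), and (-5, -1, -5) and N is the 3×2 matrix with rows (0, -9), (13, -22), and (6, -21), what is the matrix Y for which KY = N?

Y = [[-1, 1], [4, -4], [-1, 4]]

Left-multiplying both sides by K⁻¹ gives Y = K⁻¹N.
det K = 1; the adjugate gives K⁻¹ = [[-18, -7, 15], [25, 10, -21], [13, 5, -11]].
Y = K⁻¹N = [[-18, -7, 15], [25, 10, -21], [13, 5, -11]] · [[0, -9], [13, -22], [6, -21]] = [[-1, 1], [4, -4], [-1, 4]].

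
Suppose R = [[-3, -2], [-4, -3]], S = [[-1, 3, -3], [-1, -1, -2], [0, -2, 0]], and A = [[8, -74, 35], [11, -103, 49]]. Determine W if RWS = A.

W = [[3, -1, -3], [5, -4, 3]]

W = R⁻¹AS⁻¹ (apply R⁻¹ on the left and S⁻¹ on the right).
det R = 1, so R⁻¹ = [[-3, 2], [4, -3]].
det S = -2, so S⁻¹ = [[2, -3, 9/2], [0, 0, -1/2], [-1, 1, -2]].
R⁻¹A = [[-2, 16, -7], [-1, 13, -7]].
W = (R⁻¹A)S⁻¹ = [[3, -1, -3], [5, -4, 3]].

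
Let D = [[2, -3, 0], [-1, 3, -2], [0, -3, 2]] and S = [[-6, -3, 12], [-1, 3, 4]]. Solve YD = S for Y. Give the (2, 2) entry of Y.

D is on the right of Y, so right-multiply by D⁻¹: Y = SD⁻¹.
det D = -6; the adjugate gives D⁻¹ = [[0, -1, -1], [-1/3, -2/3, -2/3], [-1/2, -1, -1/2]].
Y = SD⁻¹ = [[-6, -3, 12], [-1, 3, 4]] · [[0, -1, -1], [-1/3, -2/3, -2/3], [-1/2, -1, -1/2]] = [[-5, -4, 2], [-3, -5, -3]].

-5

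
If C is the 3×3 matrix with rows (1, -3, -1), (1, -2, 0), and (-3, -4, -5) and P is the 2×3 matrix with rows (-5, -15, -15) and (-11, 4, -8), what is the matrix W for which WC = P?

W = [[5, -4, 2], [-2, -3, 2]]

Since C sits to the right of W, W = PC⁻¹.
C has determinant 5; C⁻¹ = [[2, -11/5, -2/5], [1, -8/5, -1/5], [-2, 13/5, 1/5]].
W = PC⁻¹ = [[-5, -15, -15], [-11, 4, -8]] · [[2, -11/5, -2/5], [1, -8/5, -1/5], [-2, 13/5, 1/5]] = [[5, -4, 2], [-2, -3, 2]].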